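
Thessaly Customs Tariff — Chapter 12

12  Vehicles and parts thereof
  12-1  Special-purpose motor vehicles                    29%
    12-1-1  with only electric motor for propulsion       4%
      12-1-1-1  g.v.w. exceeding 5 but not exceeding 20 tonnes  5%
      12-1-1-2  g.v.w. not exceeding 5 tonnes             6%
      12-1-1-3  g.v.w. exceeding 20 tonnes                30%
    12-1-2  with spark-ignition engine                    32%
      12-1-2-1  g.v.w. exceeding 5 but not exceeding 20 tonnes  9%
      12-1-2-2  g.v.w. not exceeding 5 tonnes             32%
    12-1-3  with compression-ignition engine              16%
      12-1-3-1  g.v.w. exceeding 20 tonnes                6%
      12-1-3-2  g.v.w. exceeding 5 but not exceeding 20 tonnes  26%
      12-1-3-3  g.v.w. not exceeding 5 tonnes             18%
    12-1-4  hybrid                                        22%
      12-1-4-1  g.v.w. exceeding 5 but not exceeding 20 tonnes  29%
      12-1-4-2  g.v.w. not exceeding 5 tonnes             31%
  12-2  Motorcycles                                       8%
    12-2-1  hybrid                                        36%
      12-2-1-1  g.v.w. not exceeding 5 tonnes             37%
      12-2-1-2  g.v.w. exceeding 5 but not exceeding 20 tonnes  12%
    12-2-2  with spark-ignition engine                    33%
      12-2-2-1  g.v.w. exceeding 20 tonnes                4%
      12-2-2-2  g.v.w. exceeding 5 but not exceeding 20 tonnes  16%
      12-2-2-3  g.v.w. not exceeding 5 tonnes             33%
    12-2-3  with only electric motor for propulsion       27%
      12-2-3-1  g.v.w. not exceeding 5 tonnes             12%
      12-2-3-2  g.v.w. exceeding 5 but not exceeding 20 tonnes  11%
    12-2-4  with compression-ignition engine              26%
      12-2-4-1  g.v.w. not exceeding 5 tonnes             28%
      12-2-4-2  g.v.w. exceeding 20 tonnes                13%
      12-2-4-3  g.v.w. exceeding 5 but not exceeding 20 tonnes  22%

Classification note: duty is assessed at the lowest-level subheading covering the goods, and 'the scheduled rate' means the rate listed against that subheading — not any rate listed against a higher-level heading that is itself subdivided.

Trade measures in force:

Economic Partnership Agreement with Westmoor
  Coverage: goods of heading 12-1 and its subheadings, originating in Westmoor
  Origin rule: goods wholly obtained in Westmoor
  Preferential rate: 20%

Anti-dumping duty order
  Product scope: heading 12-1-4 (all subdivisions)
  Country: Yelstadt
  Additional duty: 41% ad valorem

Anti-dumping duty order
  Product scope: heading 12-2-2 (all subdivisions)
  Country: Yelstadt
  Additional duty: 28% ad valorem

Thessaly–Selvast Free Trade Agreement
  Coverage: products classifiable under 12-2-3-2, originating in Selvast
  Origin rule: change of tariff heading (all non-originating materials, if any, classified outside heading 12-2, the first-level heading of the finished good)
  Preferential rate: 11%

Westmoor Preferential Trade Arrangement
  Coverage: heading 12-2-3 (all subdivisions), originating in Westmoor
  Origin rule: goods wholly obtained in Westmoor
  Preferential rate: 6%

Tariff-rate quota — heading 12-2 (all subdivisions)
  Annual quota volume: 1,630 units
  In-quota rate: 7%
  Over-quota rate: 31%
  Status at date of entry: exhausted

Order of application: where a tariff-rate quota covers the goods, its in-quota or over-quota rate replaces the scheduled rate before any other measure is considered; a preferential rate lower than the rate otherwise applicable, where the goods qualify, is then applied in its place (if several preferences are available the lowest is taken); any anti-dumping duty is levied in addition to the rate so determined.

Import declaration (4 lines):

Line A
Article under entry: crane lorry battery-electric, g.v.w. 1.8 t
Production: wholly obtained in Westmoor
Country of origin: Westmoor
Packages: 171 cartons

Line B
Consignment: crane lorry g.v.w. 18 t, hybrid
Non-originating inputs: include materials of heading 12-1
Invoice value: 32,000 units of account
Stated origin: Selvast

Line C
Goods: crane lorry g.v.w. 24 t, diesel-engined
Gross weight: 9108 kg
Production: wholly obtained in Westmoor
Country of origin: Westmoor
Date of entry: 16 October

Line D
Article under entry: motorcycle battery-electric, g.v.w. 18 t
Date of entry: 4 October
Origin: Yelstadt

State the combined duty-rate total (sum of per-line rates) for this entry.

72%

Line A: crane lorry → 12-1; battery-electric → 12-1-1; g.v.w. 1.8 t → 12-1-1-2. Scheduled 6%. Westmoor agreement on 12-1: wholly obtained → 20% available; Westmoor agreement on 12-2-3: 12-1-1-2 not covered; preference 20% not lower than 6% → no reduction. → 6%.
Line B: crane lorry → 12-1; hybrid → 12-1-4; g.v.w. 18 t → 12-1-4-1. Scheduled 29%. Selvast agreement on 12-2-3-2: 12-1-4-1 not covered. → 29%.
Line C: crane lorry → 12-1; diesel-engined → 12-1-3; g.v.w. 24 t → 12-1-3-1. Scheduled 6%. Westmoor agreement on 12-1: wholly obtained → 20% available; Westmoor agreement on 12-2-3: 12-1-3-1 not covered; preference 20% not lower than 6% → no reduction. → 6%.
Line D: motorcycle → 12-2; battery-electric → 12-2-3; g.v.w. 18 t → 12-2-3-2. Scheduled 11%. quota on 12-2 exhausted → over-quota 31%. → 31%.
Sum: 6% + 29% + 6% + 31% = 72%.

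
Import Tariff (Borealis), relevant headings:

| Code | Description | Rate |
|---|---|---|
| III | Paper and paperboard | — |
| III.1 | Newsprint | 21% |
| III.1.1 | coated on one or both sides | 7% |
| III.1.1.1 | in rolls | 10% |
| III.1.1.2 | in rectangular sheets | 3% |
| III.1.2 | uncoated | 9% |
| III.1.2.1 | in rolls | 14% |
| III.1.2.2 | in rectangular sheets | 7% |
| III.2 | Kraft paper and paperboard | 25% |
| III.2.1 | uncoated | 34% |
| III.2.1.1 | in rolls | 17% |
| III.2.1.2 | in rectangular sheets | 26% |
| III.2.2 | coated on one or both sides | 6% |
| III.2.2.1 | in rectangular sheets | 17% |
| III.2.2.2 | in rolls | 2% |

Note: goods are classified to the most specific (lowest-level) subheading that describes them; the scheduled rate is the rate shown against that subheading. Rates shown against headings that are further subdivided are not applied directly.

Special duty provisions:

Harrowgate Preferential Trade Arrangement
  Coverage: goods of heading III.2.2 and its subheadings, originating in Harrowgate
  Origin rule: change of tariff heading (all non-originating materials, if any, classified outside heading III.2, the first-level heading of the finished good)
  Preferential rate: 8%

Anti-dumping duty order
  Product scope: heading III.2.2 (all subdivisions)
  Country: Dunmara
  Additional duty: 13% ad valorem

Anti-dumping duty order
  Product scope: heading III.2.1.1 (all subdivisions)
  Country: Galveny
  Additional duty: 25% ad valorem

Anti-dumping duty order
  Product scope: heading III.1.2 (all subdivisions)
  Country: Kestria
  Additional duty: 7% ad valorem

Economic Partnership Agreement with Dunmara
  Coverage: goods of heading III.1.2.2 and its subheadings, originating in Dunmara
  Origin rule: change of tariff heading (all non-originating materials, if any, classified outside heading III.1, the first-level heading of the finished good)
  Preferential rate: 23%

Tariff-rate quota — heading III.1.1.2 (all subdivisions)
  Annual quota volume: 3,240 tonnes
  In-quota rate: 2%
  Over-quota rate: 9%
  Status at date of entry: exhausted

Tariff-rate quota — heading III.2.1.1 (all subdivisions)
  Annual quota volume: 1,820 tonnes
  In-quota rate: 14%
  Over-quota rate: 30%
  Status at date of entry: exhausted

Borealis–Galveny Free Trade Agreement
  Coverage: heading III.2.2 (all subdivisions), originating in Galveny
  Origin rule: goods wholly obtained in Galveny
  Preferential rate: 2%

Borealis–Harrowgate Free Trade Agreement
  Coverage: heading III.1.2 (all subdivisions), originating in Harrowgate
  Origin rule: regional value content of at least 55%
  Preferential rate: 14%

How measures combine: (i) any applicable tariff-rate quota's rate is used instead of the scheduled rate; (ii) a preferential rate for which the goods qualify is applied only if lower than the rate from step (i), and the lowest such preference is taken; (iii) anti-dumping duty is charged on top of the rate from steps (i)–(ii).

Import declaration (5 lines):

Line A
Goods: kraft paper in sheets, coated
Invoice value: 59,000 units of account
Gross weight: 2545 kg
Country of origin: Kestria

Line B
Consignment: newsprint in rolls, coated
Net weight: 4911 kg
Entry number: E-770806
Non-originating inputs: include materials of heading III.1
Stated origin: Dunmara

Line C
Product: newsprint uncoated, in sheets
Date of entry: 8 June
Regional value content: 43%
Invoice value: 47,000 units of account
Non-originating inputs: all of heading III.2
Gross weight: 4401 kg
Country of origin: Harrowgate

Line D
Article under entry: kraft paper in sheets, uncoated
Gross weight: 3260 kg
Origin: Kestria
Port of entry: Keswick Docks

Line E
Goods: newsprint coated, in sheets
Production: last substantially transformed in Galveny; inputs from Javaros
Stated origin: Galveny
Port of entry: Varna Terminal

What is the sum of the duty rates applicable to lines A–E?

69%

Line A: kraft paper → III.2; coated → III.2.2; in sheets → III.2.2.1. Scheduled 17%. No special measure applies. → 17%.
Line B: newsprint → III.1; coated → III.1.1; in rolls → III.1.1.1. Scheduled 10%. Dunmara agreement on III.1.2.2: III.1.1.1 not covered. → 10%.
Line C: newsprint → III.1; uncoated → III.1.2; in sheets → III.1.2.2. Scheduled 7%. Harrowgate agreement on III.2.2: III.1.2.2 not covered; Harrowgate agreement on III.1.2: RVC < 55%. → 7%.
Line D: kraft paper → III.2; uncoated → III.2.1; in sheets → III.2.1.2. Scheduled 26%. No special measure applies. → 26%.
Line E: newsprint → III.1; coated → III.1.1; in sheets → III.1.1.2. Scheduled 3%. quota on III.1.1.2 exhausted → over-quota 9%; Galveny agreement on III.2.2: III.1.1.2 not covered. → 9%.
Sum: 17% + 10% + 7% + 26% + 9% = 69%.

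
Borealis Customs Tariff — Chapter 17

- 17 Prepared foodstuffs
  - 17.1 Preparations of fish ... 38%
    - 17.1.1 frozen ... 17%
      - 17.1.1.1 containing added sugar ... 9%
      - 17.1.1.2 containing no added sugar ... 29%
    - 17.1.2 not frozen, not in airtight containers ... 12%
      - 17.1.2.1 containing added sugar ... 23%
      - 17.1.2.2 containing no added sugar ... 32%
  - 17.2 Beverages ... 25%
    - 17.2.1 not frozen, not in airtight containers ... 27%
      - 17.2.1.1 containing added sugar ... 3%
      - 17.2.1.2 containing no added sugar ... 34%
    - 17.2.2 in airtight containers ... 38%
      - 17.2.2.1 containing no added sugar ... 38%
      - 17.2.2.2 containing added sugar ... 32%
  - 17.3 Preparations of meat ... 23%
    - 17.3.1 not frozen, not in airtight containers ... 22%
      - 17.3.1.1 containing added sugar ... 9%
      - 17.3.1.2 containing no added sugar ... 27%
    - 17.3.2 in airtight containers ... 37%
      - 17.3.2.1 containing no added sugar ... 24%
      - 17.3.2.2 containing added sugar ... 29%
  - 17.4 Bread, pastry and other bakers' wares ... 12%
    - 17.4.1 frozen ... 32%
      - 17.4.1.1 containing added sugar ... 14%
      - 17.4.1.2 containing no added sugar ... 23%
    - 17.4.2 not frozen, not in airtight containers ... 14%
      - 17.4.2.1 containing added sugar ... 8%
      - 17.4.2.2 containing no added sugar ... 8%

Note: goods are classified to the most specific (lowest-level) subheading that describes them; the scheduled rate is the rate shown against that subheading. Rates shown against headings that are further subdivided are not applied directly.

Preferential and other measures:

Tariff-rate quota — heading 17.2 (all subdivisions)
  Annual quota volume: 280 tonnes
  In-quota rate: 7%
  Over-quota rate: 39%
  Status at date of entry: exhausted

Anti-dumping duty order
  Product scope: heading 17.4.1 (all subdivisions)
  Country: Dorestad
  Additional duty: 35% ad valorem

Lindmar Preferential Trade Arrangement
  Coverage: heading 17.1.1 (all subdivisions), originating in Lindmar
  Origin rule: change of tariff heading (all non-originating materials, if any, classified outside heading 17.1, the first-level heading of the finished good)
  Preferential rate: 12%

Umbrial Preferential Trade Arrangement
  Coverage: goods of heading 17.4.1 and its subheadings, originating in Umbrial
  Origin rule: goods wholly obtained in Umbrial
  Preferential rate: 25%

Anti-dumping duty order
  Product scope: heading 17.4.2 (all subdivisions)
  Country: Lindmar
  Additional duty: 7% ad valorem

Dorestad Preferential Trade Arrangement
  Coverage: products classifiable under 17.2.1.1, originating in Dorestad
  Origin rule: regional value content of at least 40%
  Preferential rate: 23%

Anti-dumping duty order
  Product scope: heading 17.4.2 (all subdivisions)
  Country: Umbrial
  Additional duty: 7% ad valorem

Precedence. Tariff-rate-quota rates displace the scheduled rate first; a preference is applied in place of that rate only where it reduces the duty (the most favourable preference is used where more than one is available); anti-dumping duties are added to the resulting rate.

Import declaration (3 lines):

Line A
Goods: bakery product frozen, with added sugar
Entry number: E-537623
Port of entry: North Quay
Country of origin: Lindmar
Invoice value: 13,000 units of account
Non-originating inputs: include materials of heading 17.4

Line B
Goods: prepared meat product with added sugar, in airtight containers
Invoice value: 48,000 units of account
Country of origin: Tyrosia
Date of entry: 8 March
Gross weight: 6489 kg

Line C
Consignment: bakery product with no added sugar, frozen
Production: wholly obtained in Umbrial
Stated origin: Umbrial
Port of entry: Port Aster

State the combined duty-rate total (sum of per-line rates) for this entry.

66%

Line A: bakery product → 17.4; frozen → 17.4.1; with added sugar → 17.4.1.1. Scheduled 14%. Lindmar agreement on 17.1.1: 17.4.1.1 not covered. → 14%.
Line B: prepared meat product → 17.3; in airtight containers → 17.3.2; with added sugar → 17.3.2.2. Scheduled 29%. No special measure applies. → 29%.
Line C: bakery product → 17.4; frozen → 17.4.1; with no added sugar → 17.4.1.2. Scheduled 23%. Umbrial agreement on 17.4.1: wholly obtained → 25% available; preference 25% not lower than 23% → no reduction. → 23%.
Sum: 14% + 29% + 23% = 66%.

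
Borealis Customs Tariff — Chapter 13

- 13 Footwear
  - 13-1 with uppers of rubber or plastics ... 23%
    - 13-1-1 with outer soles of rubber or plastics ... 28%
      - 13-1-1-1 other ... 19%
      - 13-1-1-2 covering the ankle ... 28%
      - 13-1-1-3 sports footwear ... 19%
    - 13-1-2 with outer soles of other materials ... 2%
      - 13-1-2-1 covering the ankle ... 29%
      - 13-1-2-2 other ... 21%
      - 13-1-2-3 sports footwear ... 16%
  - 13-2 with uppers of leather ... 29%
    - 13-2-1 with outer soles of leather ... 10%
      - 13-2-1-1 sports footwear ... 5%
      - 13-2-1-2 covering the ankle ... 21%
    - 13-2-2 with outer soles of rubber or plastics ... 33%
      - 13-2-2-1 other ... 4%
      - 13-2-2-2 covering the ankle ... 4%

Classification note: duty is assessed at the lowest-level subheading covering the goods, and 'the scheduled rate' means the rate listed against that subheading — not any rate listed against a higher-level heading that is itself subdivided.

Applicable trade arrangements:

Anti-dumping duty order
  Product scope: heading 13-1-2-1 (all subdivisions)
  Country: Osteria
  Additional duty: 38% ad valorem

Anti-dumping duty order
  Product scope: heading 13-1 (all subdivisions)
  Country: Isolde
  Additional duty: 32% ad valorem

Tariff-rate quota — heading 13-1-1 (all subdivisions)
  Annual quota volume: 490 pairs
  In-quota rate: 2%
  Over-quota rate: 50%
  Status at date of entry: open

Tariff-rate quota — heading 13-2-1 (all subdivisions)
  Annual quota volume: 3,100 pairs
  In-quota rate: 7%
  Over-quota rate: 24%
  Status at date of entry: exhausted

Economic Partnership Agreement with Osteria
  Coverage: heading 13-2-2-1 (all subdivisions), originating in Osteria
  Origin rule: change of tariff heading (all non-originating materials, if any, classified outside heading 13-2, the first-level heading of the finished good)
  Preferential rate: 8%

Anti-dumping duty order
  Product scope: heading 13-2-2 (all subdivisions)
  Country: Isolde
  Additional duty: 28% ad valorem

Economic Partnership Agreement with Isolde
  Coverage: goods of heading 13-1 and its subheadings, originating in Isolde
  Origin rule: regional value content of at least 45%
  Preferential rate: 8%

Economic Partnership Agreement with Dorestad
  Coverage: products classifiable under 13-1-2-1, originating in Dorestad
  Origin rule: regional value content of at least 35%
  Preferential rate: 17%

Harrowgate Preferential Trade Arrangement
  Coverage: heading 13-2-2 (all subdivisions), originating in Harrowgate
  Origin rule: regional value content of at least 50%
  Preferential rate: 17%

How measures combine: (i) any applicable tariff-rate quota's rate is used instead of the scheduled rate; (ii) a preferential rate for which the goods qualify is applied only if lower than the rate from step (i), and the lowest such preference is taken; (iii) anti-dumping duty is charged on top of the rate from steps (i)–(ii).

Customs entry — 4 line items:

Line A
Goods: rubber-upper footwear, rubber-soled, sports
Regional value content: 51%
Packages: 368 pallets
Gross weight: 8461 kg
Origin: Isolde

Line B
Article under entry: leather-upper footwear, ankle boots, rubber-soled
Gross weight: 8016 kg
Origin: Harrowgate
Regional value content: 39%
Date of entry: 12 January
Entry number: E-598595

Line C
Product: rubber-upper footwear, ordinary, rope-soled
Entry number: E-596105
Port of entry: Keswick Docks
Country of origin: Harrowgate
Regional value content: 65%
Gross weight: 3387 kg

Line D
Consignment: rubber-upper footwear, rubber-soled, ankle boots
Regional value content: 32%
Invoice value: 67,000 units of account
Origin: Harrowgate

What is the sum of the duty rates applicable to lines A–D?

Line A: rubber-upper → 13-1; rubber-soled → 13-1-1; sports → 13-1-1-3. Scheduled 19%. quota on 13-1-1 open → in-quota 2%; Isolde agreement on 13-1: RVC ≥ 45% → 8% available; preference 8% not lower than 2% → no reduction; anti-dumping (Isolde, 13-1): +32%; total 2% + 32% = 34%. → 34%.
Line B: leather-upper → 13-2; rubber-soled → 13-2-2; ankle boots → 13-2-2-2. Scheduled 4%. Harrowgate agreement on 13-2-2: RVC < 50%. → 4%.
Line C: rubber-upper → 13-1; rope-soled → 13-1-2; ordinary → 13-1-2-2. Scheduled 21%. Harrowgate agreement on 13-2-2: 13-1-2-2 not covered. → 21%.
Line D: rubber-upper → 13-1; rubber-soled → 13-1-1; ankle boots → 13-1-1-2. Scheduled 28%. quota on 13-1-1 open → in-quota 2%; Harrowgate agreement on 13-2-2: 13-1-1-2 not covered. → 2%.
Sum: 34% + 4% + 21% + 2% = 61%.

61%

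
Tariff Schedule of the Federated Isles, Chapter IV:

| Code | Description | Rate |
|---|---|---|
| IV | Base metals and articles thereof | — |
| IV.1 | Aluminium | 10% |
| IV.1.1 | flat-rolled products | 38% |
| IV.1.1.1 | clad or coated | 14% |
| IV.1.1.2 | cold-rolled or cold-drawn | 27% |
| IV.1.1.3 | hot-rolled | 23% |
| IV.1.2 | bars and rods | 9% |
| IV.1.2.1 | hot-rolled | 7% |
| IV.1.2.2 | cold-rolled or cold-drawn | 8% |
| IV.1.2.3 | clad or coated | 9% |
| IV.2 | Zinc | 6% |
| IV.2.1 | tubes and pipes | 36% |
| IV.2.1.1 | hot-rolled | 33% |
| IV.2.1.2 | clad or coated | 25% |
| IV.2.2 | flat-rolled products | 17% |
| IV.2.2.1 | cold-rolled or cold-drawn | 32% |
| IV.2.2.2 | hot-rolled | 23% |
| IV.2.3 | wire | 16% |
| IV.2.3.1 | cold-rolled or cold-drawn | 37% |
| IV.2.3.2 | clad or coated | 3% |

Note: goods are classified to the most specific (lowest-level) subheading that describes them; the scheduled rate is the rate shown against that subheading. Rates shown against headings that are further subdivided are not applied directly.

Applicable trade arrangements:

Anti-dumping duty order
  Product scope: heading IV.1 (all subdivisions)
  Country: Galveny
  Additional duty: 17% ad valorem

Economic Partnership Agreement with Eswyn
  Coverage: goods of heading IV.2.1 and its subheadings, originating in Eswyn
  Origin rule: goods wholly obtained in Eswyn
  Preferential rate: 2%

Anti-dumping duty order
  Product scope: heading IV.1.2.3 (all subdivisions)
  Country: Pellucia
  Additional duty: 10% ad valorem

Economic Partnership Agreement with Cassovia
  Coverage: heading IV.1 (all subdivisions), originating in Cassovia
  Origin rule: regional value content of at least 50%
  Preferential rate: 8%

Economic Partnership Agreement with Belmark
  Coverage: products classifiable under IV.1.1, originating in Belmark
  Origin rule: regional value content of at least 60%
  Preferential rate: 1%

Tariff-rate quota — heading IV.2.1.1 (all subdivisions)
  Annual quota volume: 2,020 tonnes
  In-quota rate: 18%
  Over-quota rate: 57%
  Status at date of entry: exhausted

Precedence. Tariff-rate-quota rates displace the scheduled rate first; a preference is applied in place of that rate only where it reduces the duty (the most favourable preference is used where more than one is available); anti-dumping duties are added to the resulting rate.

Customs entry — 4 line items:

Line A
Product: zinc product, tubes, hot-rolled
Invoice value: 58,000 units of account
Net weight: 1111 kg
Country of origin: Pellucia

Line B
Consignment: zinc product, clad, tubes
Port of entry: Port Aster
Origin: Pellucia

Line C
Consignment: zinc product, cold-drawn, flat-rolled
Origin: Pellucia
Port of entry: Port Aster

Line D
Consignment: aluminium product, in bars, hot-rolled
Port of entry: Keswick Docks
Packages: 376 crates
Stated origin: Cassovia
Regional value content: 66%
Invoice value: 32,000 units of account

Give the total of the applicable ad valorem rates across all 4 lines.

121%

Line A: zinc → IV.2; tubes → IV.2.1; hot-rolled → IV.2.1.1. Scheduled 33%. quota on IV.2.1.1 exhausted → over-quota 57%. → 57%.
Line B: zinc → IV.2; tubes → IV.2.1; clad → IV.2.1.2. Scheduled 25%. No special measure applies. → 25%.
Line C: zinc → IV.2; flat-rolled → IV.2.2; cold-drawn → IV.2.2.1. Scheduled 32%. No special measure applies. → 32%.
Line D: aluminium → IV.1; in bars → IV.1.2; hot-rolled → IV.1.2.1. Scheduled 7%. Cassovia agreement on IV.1: RVC ≥ 50% → 8% available; preference 8% not lower than 7% → no reduction. → 7%.
Sum: 57% + 25% + 32% + 7% = 121%.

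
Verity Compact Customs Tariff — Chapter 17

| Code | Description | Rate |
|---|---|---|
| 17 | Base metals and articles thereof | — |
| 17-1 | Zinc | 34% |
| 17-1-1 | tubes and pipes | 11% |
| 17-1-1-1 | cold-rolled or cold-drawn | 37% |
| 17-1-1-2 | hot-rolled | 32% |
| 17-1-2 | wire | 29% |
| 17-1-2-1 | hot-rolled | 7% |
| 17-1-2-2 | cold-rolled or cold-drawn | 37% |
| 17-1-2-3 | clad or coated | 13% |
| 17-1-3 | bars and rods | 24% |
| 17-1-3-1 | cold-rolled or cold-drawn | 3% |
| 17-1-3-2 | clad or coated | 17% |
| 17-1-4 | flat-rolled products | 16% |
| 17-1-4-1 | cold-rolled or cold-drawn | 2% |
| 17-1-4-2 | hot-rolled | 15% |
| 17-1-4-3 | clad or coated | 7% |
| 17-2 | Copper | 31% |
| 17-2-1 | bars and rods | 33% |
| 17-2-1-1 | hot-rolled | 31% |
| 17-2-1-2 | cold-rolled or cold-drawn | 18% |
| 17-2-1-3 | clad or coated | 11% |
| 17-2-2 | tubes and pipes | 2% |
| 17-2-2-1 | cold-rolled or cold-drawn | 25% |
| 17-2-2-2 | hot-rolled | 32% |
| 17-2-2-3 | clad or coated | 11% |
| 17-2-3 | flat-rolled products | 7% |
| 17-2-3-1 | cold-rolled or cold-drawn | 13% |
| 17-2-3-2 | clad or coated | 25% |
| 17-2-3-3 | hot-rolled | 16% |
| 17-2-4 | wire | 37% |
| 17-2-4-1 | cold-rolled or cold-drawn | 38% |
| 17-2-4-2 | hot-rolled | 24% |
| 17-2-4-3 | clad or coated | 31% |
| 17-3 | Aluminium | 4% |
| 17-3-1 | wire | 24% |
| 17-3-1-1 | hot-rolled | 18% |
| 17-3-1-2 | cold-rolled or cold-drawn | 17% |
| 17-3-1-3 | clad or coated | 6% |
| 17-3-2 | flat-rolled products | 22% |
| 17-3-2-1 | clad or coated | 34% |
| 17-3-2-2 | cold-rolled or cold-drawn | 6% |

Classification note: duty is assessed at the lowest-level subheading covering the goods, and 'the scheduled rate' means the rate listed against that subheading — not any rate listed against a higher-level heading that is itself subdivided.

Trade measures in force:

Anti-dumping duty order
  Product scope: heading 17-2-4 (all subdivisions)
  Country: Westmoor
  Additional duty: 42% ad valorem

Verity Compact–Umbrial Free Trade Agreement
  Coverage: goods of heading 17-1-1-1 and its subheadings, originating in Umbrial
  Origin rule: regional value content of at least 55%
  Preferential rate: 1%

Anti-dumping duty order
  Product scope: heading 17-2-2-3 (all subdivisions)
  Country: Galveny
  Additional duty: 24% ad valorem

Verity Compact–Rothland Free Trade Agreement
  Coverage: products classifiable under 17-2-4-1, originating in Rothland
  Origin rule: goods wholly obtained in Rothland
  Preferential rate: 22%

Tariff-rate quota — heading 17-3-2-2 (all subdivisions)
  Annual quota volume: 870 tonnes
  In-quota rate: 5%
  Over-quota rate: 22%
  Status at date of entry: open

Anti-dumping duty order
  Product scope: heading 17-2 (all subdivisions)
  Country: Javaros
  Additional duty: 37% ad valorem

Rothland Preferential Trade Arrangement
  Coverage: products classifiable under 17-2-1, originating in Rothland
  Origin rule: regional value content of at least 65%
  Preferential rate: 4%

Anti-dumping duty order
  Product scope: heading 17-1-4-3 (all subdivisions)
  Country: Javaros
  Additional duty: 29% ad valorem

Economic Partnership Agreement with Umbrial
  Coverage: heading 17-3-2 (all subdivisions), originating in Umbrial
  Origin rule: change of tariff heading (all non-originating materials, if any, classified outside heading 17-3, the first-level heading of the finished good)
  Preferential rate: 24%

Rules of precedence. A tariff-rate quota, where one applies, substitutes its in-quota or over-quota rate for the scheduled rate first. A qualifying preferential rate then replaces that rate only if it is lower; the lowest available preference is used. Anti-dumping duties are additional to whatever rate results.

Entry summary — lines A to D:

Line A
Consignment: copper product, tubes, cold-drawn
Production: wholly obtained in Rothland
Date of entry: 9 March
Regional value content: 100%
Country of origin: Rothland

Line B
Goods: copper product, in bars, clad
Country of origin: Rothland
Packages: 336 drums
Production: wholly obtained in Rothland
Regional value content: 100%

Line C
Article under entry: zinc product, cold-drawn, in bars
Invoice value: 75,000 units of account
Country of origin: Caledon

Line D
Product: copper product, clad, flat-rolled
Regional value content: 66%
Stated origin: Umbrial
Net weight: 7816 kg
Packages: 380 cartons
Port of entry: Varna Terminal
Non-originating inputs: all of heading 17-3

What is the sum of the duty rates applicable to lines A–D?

Line A: copper → 17-2; tubes → 17-2-2; cold-drawn → 17-2-2-1. Scheduled 25%. Rothland agreement on 17-2-4-1: 17-2-2-1 not covered; Rothland agreement on 17-2-1: 17-2-2-1 not covered. → 25%.
Line B: copper → 17-2; in bars → 17-2-1; clad → 17-2-1-3. Scheduled 11%. Rothland agreement on 17-2-4-1: 17-2-1-3 not covered; Rothland agreement on 17-2-1: RVC ≥ 65% → 4% available; preferential 4%. → 4%.
Line C: zinc → 17-1; in bars → 17-1-3; cold-drawn → 17-1-3-1. Scheduled 3%. No special measure applies. → 3%.
Line D: copper → 17-2; flat-rolled → 17-2-3; clad → 17-2-3-2. Scheduled 25%. Umbrial agreement on 17-1-1-1: 17-2-3-2 not covered; Umbrial agreement on 17-3-2: 17-2-3-2 not covered. → 25%.
Sum: 25% + 4% + 3% + 25% = 57%.

57%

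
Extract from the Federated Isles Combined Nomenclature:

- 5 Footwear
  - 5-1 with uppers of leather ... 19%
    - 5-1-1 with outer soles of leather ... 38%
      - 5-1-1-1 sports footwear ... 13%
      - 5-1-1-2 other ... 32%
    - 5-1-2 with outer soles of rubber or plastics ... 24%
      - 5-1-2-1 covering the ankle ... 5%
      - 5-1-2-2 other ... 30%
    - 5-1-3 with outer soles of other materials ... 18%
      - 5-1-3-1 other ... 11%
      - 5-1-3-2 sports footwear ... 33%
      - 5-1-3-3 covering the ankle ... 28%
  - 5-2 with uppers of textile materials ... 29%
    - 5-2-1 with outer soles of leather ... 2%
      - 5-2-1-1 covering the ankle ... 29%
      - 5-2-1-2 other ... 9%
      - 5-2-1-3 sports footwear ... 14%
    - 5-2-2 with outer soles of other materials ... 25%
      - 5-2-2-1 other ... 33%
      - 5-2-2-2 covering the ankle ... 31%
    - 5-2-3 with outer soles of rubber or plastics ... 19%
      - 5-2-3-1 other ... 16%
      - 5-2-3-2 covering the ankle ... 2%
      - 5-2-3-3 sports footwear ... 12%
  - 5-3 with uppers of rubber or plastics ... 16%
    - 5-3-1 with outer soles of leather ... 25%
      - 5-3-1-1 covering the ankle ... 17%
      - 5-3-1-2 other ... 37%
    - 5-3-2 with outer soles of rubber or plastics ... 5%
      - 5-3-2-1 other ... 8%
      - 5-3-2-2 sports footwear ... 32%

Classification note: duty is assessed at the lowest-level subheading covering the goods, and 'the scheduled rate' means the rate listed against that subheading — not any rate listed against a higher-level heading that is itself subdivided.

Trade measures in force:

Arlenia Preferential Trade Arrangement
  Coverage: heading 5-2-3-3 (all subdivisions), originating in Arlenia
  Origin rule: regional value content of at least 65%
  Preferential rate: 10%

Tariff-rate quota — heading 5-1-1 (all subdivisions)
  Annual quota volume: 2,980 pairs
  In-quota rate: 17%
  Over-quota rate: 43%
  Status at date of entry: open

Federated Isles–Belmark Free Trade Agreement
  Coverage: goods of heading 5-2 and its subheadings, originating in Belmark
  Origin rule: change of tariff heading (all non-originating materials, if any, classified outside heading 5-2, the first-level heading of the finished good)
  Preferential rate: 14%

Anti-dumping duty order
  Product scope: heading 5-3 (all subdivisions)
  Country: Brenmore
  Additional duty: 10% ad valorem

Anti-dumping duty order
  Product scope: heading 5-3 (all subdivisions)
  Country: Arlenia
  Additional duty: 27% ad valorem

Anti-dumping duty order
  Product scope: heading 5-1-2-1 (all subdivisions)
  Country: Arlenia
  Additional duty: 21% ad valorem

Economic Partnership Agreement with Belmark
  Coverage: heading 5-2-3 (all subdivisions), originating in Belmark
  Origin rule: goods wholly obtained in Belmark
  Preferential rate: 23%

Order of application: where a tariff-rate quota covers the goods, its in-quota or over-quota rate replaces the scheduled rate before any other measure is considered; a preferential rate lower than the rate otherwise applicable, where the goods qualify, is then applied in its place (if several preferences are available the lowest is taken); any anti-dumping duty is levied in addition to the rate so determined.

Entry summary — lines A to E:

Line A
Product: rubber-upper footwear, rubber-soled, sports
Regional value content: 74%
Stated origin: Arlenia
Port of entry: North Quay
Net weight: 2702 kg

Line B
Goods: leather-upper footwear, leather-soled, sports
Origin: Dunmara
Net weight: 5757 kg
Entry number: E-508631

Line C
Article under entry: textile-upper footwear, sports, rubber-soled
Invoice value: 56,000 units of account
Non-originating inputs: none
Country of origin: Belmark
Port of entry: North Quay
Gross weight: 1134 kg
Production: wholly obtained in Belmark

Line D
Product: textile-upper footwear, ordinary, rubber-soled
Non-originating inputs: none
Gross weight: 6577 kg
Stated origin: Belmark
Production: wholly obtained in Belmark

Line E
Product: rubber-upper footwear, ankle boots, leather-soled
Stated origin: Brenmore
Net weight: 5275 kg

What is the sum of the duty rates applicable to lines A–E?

Line A: rubber-upper → 5-3; rubber-soled → 5-3-2; sports → 5-3-2-2. Scheduled 32%. Arlenia agreement on 5-2-3-3: 5-3-2-2 not covered; anti-dumping (Arlenia, 5-3): +27%; total 32% + 27% = 59%. → 59%.
Line B: leather-upper → 5-1; leather-soled → 5-1-1; sports → 5-1-1-1. Scheduled 13%. quota on 5-1-1 open → in-quota 17%. → 17%.
Line C: textile-upper → 5-2; rubber-soled → 5-2-3; sports → 5-2-3-3. Scheduled 12%. Belmark agreement on 5-2: CTH met → 14% available; Belmark agreement on 5-2-3: wholly obtained → 23% available; preference 14% not lower than 12% → no reduction. → 12%.
Line D: textile-upper → 5-2; rubber-soled → 5-2-3; ordinary → 5-2-3-1. Scheduled 16%. Belmark agreement on 5-2: CTH met → 14% available; Belmark agreement on 5-2-3: wholly obtained → 23% available; preferential 14%. → 14%.
Line E: rubber-upper → 5-3; leather-soled → 5-3-1; ankle boots → 5-3-1-1. Scheduled 17%. anti-dumping (Brenmore, 5-3): +10%; total 17% + 10% = 27%. → 27%.
Sum: 59% + 17% + 12% + 14% + 27% = 129%.

129%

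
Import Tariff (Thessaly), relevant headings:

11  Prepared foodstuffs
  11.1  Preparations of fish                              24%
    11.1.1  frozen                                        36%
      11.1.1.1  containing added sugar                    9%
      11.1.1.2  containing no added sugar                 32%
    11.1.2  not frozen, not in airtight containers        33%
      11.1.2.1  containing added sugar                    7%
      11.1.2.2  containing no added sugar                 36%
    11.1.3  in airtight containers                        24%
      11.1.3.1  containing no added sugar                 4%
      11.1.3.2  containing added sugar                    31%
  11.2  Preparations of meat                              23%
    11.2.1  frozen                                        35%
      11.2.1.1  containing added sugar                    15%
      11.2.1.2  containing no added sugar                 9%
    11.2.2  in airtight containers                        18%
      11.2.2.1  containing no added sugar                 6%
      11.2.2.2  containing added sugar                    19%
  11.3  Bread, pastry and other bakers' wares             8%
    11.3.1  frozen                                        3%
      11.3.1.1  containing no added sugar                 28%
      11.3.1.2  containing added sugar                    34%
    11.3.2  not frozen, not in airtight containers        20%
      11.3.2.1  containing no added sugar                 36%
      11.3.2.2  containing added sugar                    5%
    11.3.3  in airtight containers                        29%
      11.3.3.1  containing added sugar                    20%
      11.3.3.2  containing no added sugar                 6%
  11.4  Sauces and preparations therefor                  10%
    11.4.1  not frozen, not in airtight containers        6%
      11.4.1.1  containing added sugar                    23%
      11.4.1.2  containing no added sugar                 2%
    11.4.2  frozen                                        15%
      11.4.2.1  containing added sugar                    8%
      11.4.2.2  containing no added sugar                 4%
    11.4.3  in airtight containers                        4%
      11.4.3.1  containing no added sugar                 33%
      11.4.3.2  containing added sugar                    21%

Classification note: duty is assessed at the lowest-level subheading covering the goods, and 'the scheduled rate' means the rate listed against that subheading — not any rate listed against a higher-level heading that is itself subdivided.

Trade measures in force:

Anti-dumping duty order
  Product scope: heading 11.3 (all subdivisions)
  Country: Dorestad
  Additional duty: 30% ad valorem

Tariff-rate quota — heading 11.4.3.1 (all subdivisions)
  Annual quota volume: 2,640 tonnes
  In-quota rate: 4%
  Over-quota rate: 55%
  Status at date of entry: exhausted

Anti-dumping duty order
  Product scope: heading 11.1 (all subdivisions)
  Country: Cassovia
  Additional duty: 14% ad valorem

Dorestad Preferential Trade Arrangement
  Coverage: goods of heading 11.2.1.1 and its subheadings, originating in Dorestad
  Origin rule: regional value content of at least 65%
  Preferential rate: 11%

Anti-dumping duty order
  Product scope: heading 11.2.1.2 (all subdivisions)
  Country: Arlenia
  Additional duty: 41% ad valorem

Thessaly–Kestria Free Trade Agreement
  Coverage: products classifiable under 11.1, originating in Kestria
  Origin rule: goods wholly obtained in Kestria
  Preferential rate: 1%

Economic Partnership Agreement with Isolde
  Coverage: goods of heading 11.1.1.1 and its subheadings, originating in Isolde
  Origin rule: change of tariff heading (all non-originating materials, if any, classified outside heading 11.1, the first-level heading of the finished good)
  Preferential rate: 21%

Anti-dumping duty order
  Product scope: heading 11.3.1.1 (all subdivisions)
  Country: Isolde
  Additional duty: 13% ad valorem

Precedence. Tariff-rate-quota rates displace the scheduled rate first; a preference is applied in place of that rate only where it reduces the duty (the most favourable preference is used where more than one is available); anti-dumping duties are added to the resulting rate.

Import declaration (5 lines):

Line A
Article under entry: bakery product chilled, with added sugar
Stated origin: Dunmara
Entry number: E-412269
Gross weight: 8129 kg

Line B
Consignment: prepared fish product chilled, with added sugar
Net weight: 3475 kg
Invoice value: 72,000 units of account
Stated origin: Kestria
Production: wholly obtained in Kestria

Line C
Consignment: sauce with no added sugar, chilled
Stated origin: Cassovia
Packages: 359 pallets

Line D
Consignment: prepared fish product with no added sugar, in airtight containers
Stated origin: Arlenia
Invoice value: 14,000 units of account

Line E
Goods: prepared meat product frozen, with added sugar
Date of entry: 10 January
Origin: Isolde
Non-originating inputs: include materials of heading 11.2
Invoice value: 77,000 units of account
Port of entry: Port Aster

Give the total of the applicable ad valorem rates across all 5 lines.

27%

Line A: bakery product → 11.3; chilled → 11.3.2; with added sugar → 11.3.2.2. Scheduled 5%. No special measure applies. → 5%.
Line B: prepared fish product → 11.1; chilled → 11.1.2; with added sugar → 11.1.2.1. Scheduled 7%. Kestria agreement on 11.1: wholly obtained → 1% available; preferential 1%. → 1%.
Line C: sauce → 11.4; chilled → 11.4.1; with no added sugar → 11.4.1.2. Scheduled 2%. No special measure applies. → 2%.
Line D: prepared fish product → 11.1; in airtight containers → 11.1.3; with no added sugar → 11.1.3.1. Scheduled 4%. No special measure applies. → 4%.
Line E: prepared meat product → 11.2; frozen → 11.2.1; with added sugar → 11.2.1.1. Scheduled 15%. Isolde agreement on 11.1.1.1: 11.2.1.1 not covered. → 15%.
Sum: 5% + 1% + 2% + 4% + 15% = 27%.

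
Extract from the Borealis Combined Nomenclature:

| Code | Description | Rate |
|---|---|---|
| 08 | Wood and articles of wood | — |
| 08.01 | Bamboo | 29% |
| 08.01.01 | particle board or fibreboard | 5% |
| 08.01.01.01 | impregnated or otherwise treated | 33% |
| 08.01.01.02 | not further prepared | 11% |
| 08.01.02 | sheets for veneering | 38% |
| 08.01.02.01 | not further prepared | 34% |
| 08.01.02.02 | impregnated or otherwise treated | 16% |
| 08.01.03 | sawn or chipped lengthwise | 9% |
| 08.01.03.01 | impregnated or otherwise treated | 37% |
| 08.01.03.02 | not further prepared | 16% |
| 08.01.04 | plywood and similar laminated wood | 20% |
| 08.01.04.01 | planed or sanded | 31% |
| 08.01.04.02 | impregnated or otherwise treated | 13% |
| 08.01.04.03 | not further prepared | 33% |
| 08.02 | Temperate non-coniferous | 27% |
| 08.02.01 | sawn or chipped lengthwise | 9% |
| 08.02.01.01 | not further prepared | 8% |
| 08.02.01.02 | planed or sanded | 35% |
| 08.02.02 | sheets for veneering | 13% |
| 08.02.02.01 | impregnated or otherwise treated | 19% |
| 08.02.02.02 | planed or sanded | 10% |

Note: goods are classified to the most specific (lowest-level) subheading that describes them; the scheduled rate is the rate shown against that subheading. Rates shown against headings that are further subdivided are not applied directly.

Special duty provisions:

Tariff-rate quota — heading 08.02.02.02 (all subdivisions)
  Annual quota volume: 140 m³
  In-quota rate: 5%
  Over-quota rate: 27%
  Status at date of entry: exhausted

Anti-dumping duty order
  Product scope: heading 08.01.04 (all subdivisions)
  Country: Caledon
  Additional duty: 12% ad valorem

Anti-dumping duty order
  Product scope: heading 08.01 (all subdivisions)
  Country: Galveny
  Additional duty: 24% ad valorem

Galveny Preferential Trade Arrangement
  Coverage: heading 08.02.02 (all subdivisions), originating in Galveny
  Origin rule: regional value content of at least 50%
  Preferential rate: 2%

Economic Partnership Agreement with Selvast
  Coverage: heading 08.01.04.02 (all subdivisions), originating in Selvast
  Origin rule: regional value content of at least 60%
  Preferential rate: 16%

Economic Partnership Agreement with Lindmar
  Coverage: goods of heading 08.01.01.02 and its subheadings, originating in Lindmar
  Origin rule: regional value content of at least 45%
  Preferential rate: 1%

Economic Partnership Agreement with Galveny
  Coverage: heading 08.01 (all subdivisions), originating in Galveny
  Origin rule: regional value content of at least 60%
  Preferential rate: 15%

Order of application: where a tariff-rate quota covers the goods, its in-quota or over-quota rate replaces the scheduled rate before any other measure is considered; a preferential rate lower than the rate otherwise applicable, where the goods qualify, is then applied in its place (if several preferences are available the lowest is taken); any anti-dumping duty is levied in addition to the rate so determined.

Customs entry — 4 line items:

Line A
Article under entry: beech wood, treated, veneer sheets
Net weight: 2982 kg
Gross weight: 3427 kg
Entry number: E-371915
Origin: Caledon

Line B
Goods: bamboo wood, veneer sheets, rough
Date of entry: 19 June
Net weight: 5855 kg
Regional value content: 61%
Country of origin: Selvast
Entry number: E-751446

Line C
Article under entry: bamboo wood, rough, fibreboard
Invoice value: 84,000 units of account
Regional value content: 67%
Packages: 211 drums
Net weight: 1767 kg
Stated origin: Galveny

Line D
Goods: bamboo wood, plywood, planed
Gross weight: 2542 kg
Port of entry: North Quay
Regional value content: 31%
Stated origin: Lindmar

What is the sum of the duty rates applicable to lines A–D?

Line A: beech → 08.02; veneer sheets → 08.02.02; treated → 08.02.02.01. Scheduled 19%. No special measure applies. → 19%.
Line B: bamboo → 08.01; veneer sheets → 08.01.02; rough → 08.01.02.01. Scheduled 34%. Selvast agreement on 08.01.04.02: 08.01.02.01 not covered. → 34%.
Line C: bamboo → 08.01; fibreboard → 08.01.01; rough → 08.01.01.02. Scheduled 11%. Galveny agreement on 08.02.02: 08.01.01.02 not covered; Galveny agreement on 08.01: RVC ≥ 60% → 15% available; preference 15% not lower than 11% → no reduction; anti-dumping (Galveny, 08.01): +24%; total 11% + 24% = 35%. → 35%.
Line D: bamboo → 08.01; plywood → 08.01.04; planed → 08.01.04.01. Scheduled 31%. Lindmar agreement on 08.01.01.02: 08.01.04.01 not covered. → 31%.
Sum: 19% + 34% + 35% + 31% = 119%.

119%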